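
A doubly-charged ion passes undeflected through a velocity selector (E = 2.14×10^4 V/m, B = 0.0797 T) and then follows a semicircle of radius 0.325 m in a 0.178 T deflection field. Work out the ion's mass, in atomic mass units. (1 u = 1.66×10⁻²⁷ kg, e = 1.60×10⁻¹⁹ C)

v = E/B₁ = 2.69×10^5 m/s.
From r = mv/(qB₂), m = qB₂r/v = (2×1.60×10^-19)(0.178)(0.325) / (2.69×10^5) = 6.89×10^-26 kg.
In atomic mass units: m = 6.89×10^-26 / 1.66×10^-27 = 41.5 u.

m ≈ 41.5 u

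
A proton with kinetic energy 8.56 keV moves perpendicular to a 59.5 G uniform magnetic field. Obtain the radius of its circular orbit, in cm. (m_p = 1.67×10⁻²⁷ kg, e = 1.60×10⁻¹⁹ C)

r ≈ 225 cm

Convert the energy: K = 8.56 keV = 1.37×10^-15 J.
v = √(2K/m) = √(2·1.37×10^-15/1.67×10^-27) = 1.28×10^6 m/s.
r = mv/(qB) = (1.67×10^-27)(1.28×10^6) / [(1×1.60×10^-19)(5.95×10^-3)] = 2.25 m.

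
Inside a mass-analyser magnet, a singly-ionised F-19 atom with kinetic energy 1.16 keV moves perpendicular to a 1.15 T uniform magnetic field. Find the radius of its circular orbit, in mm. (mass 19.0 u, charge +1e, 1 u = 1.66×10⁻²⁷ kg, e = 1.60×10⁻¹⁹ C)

Convert the energy: K = 1.16 keV = 1.86×10^-16 J.
v = √(2K/m) = √(2·1.86×10^-16/3.15×10^-26) = 1.08×10^5 m/s.
r = mv/(qB) = (3.15×10^-26)(1.08×10^5) / [(1×1.60×10^-19)(1.15)] = 0.0186 m.

r ≈ 18.6 mm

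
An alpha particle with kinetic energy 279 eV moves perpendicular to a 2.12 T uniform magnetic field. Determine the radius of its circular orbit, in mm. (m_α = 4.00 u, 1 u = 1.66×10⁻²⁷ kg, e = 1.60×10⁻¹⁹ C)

Convert the energy: K = 279 eV = 4.46×10^-17 J.
v = √(2K/m) = √(2·4.46×10^-17/6.64×10^-27) = 1.16×10^5 m/s.
r = mv/(qB) = (6.64×10^-27)(1.16×10^5) / [(2×1.60×10^-19)(2.12)] = 1.13×10^-3 m.

r ≈ 1.13 mm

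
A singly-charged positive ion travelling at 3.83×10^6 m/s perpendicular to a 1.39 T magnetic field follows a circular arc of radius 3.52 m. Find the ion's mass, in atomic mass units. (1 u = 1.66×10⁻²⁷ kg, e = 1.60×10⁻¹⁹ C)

qvB = mv²/r ⇒ m = qBr/v.
m = (1×1.60×10^-19)(1.39)(3.52) / (3.83×10^6) = 2.04×10^-25 kg = 123 u.

m ≈ 123 u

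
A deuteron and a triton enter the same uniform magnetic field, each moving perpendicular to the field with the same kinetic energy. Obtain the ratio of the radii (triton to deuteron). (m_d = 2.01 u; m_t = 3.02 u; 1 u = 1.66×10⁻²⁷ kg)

r = √(2mK)/(qB) ⇒ at equal K, r ∝ √m/q.
r_{triton}/r_{deuteron} = 1.23.

ratio ≈ 1.23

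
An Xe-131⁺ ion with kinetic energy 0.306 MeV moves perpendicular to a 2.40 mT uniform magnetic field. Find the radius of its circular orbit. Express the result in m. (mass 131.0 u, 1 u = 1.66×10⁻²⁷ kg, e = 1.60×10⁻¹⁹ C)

Convert the energy: K = 0.306 MeV = 4.90×10^-14 J.
v = √(2K/m) = √(2·4.90×10^-14/2.17×10^-25) = 6.71×10^5 m/s.
r = mv/(qB) = (2.17×10^-25)(6.71×10^5) / [(1×1.60×10^-19)(2.40×10^-3)] = 380 m.

r ≈ 380 m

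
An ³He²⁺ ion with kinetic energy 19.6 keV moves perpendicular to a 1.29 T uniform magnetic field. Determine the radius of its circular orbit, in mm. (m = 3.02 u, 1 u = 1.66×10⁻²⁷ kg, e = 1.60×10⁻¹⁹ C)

r ≈ 13.6 mm

Convert the energy: K = 19.6 keV = 3.14×10^-15 J.
v = √(2K/m) = √(2·3.14×10^-15/5.01×10^-27) = 1.12×10^6 m/s.
r = mv/(qB) = (5.01×10^-27)(1.12×10^6) / [(2×1.60×10^-19)(1.29)] = 0.0136 m.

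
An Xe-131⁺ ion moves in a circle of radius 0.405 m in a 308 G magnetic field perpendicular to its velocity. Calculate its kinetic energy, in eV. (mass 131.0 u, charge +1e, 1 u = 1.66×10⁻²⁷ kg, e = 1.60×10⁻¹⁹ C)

K ≈ 57.2 eV

v = qBr/m = (1×1.60×10^-19)(0.0308)(0.405) / (2.17×10^-25) = 9180 m/s.
K = ½mv² = 0.5·(2.17×10^-25)·(9180)² = 9.16×10^-18 J = 57.2 eV.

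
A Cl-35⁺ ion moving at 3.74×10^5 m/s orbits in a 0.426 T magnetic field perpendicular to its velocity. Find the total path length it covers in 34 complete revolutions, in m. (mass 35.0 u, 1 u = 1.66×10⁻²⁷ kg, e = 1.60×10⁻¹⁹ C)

L ≈ 68.1 m

r = mv/(qB) = 0.319 m, so one revolution covers 2πr = 2.00 m.
In 34 revolutions: L = 34·2πr = 68.1 m.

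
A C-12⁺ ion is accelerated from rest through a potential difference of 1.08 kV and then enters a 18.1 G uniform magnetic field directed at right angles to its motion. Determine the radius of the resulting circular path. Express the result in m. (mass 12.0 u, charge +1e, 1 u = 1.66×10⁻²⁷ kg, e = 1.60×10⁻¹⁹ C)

r ≈ 9.06 m

The kinetic energy gained is K = qV = (1×1.60×10^-19)(1080) = 1.73×10^-16 J.
v = √(2K/m) = 1.32×10^5 m/s.
r = mv/(qB) = (1.99×10^-26)(1.32×10^5) / [(1×1.60×10^-19)(1.81×10^-3)] = 9.06 m.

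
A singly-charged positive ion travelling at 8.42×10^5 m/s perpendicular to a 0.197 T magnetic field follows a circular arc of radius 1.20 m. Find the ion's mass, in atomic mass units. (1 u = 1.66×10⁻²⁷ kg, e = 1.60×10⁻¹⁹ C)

qvB = mv²/r ⇒ m = qBr/v.
m = (1×1.60×10^-19)(0.197)(1.20) / (8.42×10^5) = 4.49×10^-26 kg = 27.1 u.

m ≈ 27.1 u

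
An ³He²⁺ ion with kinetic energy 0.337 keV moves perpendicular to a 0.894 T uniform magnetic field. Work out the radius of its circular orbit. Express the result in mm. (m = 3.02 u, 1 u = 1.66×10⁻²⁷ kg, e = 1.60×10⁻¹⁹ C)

r ≈ 2.57 mm

Convert the energy: K = 0.337 keV = 5.39×10^-17 J.
v = √(2K/m) = √(2·5.39×10^-17/5.01×10^-27) = 1.47×10^5 m/s.
r = mv/(qB) = (5.01×10^-27)(1.47×10^5) / [(2×1.60×10^-19)(0.894)] = 2.57×10^-3 m.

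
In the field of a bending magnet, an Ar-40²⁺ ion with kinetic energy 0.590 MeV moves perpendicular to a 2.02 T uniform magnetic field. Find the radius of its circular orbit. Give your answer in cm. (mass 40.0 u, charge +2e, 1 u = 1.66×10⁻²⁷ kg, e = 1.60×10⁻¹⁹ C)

r ≈ 17.3 cm

Convert the energy: K = 0.590 MeV = 9.44×10^-14 J.
v = √(2K/m) = √(2·9.44×10^-14/6.64×10^-26) = 1.69×10^6 m/s.
r = mv/(qB) = (6.64×10^-26)(1.69×10^6) / [(2×1.60×10^-19)(2.02)] = 0.173 m.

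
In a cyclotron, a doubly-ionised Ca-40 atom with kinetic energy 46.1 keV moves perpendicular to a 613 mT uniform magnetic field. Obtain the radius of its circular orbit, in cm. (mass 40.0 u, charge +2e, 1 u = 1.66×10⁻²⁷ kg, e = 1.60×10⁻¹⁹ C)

r ≈ 16.0 cm

Convert the energy: K = 46.1 keV = 7.38×10^-15 J.
v = √(2K/m) = √(2·7.38×10^-15/6.64×10^-26) = 4.71×10^5 m/s.
r = mv/(qB) = (6.64×10^-26)(4.71×10^5) / [(2×1.60×10^-19)(0.613)] = 0.160 m.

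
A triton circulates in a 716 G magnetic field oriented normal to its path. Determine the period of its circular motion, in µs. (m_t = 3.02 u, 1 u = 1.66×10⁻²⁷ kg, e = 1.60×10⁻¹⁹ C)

The cyclotron period is independent of speed: T = 2πm/(qB).
T = 2π(5.01×10^-27) / [(1×1.60×10^-19)(0.0716)] = 2.75×10^-6 s.

T ≈ 2.75 µs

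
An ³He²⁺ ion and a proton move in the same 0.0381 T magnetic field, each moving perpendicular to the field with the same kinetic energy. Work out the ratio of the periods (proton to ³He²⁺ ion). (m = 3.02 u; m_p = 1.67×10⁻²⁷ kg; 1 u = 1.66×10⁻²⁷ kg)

ratio ≈ 0.666

T = 2πm/(qB) is independent of speed, so T₂/T₁ = (m₂/q₂)/(m₁/q₁).
T_{proton}/T_{³He²⁺ ion} = (1.67×10^-27/1e) / (5.01×10^-27/2e) = 0.666.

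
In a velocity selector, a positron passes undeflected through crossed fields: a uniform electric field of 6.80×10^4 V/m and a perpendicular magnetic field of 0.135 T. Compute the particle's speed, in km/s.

For zero net force, qE = qvB, so v = E/B.
v = (6.80×10^4) / (0.135) = 5.04×10^5 m/s.

v ≈ 504 km/s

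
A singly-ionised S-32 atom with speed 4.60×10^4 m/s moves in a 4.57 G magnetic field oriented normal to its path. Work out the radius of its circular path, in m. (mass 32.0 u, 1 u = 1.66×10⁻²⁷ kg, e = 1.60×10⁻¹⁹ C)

The magnetic force provides the centripetal force: qvB = mv²/r, so r = mv/(qB).
r = (5.31×10^-26 kg)(4.60×10^4 m/s) / [(1×1.60×10^-19 C)(4.57×10^-4 T)] = 33.4 m.

r ≈ 33.4 m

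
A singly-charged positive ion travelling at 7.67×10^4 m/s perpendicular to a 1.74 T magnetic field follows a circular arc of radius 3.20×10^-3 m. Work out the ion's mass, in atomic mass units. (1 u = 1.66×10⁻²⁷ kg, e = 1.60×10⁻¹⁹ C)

m ≈ 7.00 u

qvB = mv²/r ⇒ m = qBr/v.
m = (1×1.60×10^-19)(1.74)(3.20×10^-3) / (7.67×10^4) = 1.16×10^-26 kg = 7.00 u.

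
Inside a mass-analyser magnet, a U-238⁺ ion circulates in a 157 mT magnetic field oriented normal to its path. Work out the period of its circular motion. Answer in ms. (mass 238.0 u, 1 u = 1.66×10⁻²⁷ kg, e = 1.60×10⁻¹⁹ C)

T ≈ 0.0988 ms

The cyclotron period is independent of speed: T = 2πm/(qB).
T = 2π(3.95×10^-25) / [(1×1.60×10^-19)(0.157)] = 9.88×10^-5 s.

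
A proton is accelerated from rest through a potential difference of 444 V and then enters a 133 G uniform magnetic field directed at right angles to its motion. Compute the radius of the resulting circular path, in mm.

The kinetic energy gained is K = qV = (1×1.60×10^-19)(444) = 7.10×10^-17 J.
v = √(2K/m) = 2.92×10^5 m/s.
r = mv/(qB) = (1.67×10^-27)(2.92×10^5) / [(1×1.60×10^-19)(0.0133)] = 0.229 m.

r ≈ 229 mm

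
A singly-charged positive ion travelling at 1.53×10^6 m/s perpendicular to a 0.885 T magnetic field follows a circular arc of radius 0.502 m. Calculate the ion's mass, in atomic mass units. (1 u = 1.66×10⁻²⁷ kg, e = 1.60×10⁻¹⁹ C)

m ≈ 28.0 u

qvB = mv²/r ⇒ m = qBr/v.
m = (1×1.60×10^-19)(0.885)(0.502) / (1.53×10^6) = 4.65×10^-26 kg = 28.0 u.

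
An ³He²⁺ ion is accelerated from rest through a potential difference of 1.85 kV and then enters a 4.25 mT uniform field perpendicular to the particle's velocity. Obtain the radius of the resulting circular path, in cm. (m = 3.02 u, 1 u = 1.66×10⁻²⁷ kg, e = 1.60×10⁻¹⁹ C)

The kinetic energy gained is K = qV = (2×1.60×10^-19)(1850) = 5.92×10^-16 J.
v = √(2K/m) = 4.86×10^5 m/s.
r = mv/(qB) = (5.01×10^-27)(4.86×10^5) / [(2×1.60×10^-19)(4.25×10^-3)] = 1.79 m.

r ≈ 179 cm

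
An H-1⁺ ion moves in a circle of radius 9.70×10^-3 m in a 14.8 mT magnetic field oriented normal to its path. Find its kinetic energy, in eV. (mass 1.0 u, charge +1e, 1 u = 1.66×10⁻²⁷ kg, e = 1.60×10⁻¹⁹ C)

v = qBr/m = (1×1.60×10^-19)(0.0148)(9.70×10^-3) / (1.66×10^-27) = 1.38×10^4 m/s.
K = ½mv² = 0.5·(1.66×10^-27)·(1.38×10^4)² = 1.59×10^-19 J = 0.993 eV.

K ≈ 0.993 eV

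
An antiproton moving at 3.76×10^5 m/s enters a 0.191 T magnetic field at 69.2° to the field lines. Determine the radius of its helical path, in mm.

Only the perpendicular component v⊥ = v sin69.2° = 3.51×10^5 m/s is bent by the field.
r = m v⊥ /(qB) = (1.67×10^-27)(3.51×10^5) / [(1×1.60×10^-19)(0.191)] = 0.0192 m.

r ≈ 19.2 mm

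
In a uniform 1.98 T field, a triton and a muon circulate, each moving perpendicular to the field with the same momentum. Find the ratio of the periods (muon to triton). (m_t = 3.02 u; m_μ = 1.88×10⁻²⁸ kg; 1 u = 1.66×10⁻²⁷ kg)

T = 2πm/(qB) is independent of speed, so T₂/T₁ = (m₂/q₂)/(m₁/q₁).
T_{muon}/T_{triton} = (1.88×10^-28/1e) / (5.01×10^-27/1e) = 0.0375.

ratio ≈ 0.0375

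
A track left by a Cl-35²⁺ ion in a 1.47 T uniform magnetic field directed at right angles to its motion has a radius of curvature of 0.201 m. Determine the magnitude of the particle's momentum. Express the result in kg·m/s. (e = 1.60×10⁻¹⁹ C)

p ≈ 9.46×10^-20 kg·m/s

Since qvB = mv²/r, the momentum p = mv = qBr.
p = (2×1.60×10^-19)(1.47)(0.201) = 9.46×10^-20 kg·m/s.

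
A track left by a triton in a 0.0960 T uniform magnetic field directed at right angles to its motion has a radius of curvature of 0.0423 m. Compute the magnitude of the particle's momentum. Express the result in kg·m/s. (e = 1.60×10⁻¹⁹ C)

Since qvB = mv²/r, the momentum p = mv = qBr.
p = (1×1.60×10^-19)(0.0960)(0.0423) = 6.50×10^-22 kg·m/s.

p ≈ 6.50×10^-22 kg·m/s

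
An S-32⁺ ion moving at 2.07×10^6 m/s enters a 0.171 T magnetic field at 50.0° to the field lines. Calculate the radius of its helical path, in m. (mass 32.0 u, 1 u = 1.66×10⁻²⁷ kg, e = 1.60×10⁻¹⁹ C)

r ≈ 3.08 m

Only the perpendicular component v⊥ = v sin50.0° = 1.59×10^6 m/s is bent by the field.
r = m v⊥ /(qB) = (5.31×10^-26)(1.59×10^6) / [(1×1.60×10^-19)(0.171)] = 3.08 m.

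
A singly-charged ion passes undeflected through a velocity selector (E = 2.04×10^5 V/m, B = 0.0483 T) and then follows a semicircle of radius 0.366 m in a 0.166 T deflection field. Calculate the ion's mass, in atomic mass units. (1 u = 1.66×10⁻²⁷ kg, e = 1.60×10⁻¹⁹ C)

v = E/B₁ = 4.22×10^6 m/s.
From r = mv/(qB₂), m = qB₂r/v = (1×1.60×10^-19)(0.166)(0.366) / (4.22×10^6) = 2.30×10^-27 kg.
In atomic mass units: m = 2.30×10^-27 / 1.66×10^-27 = 1.39 u.

m ≈ 1.39 u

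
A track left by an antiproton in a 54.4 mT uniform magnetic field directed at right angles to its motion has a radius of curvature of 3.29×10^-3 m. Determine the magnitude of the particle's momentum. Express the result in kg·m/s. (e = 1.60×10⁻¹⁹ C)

Since qvB = mv²/r, the momentum p = mv = qBr.
p = (1×1.60×10^-19)(0.0544)(3.29×10^-3) = 2.86×10^-23 kg·m/s.

p ≈ 2.86×10^-23 kg·m/s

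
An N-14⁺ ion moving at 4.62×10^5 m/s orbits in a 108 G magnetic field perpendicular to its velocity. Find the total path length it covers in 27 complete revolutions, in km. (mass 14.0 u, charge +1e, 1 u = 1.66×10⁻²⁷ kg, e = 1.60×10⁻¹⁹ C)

L ≈ 1.05 km

r = mv/(qB) = 6.21 m, so one revolution covers 2πr = 39.0 m.
In 27 revolutions: L = 27·2πr = 1050 m.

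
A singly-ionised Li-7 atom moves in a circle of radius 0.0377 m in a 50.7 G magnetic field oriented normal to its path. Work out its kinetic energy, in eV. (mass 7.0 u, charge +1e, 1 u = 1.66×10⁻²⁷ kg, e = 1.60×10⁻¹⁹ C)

v = qBr/m = (1×1.60×10^-19)(5.07×10^-3)(0.0377) / (1.16×10^-26) = 2630 m/s.
K = ½mv² = 0.5·(1.16×10^-26)·(2630)² = 4.02×10^-20 J = 0.252 eV.

K ≈ 0.252 eV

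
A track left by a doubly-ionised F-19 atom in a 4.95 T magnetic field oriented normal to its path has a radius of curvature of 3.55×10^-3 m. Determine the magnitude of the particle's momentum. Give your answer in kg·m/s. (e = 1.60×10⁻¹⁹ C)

Since qvB = mv²/r, the momentum p = mv = qBr.
p = (2×1.60×10^-19)(4.95)(3.55×10^-3) = 5.62×10^-21 kg·m/s.

p ≈ 5.62×10^-21 kg·m/s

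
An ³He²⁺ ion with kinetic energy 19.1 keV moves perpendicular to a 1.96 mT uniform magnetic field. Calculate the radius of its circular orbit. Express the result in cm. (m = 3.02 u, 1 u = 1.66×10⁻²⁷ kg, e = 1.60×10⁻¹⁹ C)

r ≈ 883 cm

Convert the energy: K = 19.1 keV = 3.06×10^-15 J.
v = √(2K/m) = √(2·3.06×10^-15/5.01×10^-27) = 1.10×10^6 m/s.
r = mv/(qB) = (5.01×10^-27)(1.10×10^6) / [(2×1.60×10^-19)(1.96×10^-3)] = 8.83 m.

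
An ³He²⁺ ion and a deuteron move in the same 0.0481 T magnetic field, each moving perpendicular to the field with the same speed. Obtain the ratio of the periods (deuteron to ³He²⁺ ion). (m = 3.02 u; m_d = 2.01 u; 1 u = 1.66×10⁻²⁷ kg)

ratio ≈ 1.33

T = 2πm/(qB) is independent of speed, so T₂/T₁ = (m₂/q₂)/(m₁/q₁).
T_{deuteron}/T_{³He²⁺ ion} = (3.34×10^-27/1e) / (5.01×10^-27/2e) = 1.33.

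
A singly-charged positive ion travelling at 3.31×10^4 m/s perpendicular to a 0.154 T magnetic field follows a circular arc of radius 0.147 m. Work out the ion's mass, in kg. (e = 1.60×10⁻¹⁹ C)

qvB = mv²/r ⇒ m = qBr/v.
m = (1×1.60×10^-19)(0.154)(0.147) / (3.31×10^4) = 1.09×10^-25 kg.

m ≈ 1.09×10^-25 kg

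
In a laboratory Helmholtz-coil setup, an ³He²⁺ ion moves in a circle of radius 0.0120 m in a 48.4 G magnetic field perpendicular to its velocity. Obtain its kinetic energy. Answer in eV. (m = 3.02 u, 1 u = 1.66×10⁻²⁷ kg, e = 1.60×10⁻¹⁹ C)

v = qBr/m = (2×1.60×10^-19)(4.84×10^-3)(0.0120) / (5.01×10^-27) = 3710 m/s.
K = ½mv² = 0.5·(5.01×10^-27)·(3710)² = 3.45×10^-20 J = 0.215 eV.

K ≈ 0.215 eV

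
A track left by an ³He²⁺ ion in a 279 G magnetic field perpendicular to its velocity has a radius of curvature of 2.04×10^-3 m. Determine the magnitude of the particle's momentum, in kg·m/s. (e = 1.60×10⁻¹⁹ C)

Since qvB = mv²/r, the momentum p = mv = qBr.
p = (2×1.60×10^-19)(0.0279)(2.04×10^-3) = 1.82×10^-23 kg·m/s.

p ≈ 1.82×10^-23 kg·m/s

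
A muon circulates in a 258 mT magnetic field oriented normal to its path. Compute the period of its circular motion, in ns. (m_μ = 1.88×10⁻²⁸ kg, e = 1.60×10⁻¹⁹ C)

The cyclotron period is independent of speed: T = 2πm/(qB).
T = 2π(1.88×10^-28) / [(1×1.60×10^-19)(0.258)] = 2.86×10^-8 s.

T ≈ 28.6 ns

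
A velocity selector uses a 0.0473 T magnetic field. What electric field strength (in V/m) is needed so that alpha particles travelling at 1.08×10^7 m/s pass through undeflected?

qE = qvB ⇒ E = vB = (1.08×10^7)(0.0473) = 5.11×10^5 V/m.

E ≈ 5.11×10^5 V/m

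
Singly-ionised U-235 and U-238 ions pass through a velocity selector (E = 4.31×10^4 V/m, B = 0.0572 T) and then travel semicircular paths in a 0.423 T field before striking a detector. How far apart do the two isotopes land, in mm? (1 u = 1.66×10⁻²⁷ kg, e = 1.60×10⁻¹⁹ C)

Δd ≈ 111 mm

Both emerge at v = E/B₁ = 7.53×10^5 m/s.
r = mv/(qB₂), so r₁ = 4.3431 m and r₂ = 4.3985 m, giving Δr = 0.0554 m.
After a semicircle each ion lands a diameter 2r from the entry slit, so the separation is 2Δr = 0.111 m.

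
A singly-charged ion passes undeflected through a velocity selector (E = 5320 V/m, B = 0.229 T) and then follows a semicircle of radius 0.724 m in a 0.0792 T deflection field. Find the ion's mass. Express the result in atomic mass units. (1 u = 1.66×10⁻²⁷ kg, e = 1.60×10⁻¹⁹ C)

m ≈ 238 u

v = E/B₁ = 2.32×10^4 m/s.
From r = mv/(qB₂), m = qB₂r/v = (1×1.60×10^-19)(0.0792)(0.724) / (2.32×10^4) = 3.95×10^-25 kg.
In atomic mass units: m = 3.95×10^-25 / 1.66×10^-27 = 238 u.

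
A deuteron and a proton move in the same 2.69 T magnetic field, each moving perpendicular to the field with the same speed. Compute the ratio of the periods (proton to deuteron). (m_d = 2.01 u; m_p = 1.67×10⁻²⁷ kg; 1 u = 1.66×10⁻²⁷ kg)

ratio ≈ 0.501

T = 2πm/(qB) is independent of speed, so T₂/T₁ = (m₂/q₂)/(m₁/q₁).
T_{proton}/T_{deuteron} = (1.67×10^-27/1e) / (3.34×10^-27/1e) = 0.501.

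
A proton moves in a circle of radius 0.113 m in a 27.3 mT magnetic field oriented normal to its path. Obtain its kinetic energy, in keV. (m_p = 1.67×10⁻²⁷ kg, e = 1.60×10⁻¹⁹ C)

v = qBr/m = (1×1.60×10^-19)(0.0273)(0.113) / (1.67×10^-27) = 2.96×10^5 m/s.
K = ½mv² = 0.5·(1.67×10^-27)·(2.96×10^5)² = 7.29×10^-17 J = 0.456 keV.

K ≈ 0.456 keV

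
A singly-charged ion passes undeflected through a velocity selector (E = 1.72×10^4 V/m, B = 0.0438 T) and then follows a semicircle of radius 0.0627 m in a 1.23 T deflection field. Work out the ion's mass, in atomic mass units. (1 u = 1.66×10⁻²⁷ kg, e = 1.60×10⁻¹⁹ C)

v = E/B₁ = 3.93×10^5 m/s.
From r = mv/(qB₂), m = qB₂r/v = (1×1.60×10^-19)(1.23)(0.0627) / (3.93×10^5) = 3.14×10^-26 kg.
In atomic mass units: m = 3.14×10^-26 / 1.66×10^-27 = 18.9 u.

m ≈ 18.9 u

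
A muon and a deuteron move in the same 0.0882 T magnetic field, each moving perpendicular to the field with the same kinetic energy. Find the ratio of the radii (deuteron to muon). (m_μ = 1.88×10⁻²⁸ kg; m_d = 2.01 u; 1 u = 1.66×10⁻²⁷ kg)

r = √(2mK)/(qB) ⇒ at equal K, r ∝ √m/q.
r_{deuteron}/r_{muon} = 4.21.

ratio ≈ 4.21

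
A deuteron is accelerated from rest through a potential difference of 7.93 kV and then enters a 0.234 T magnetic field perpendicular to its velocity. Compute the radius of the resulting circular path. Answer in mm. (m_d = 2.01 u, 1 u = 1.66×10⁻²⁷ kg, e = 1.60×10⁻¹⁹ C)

The kinetic energy gained is K = qV = (1×1.60×10^-19)(7930) = 1.27×10^-15 J.
v = √(2K/m) = 8.72×10^5 m/s.
r = mv/(qB) = (3.34×10^-27)(8.72×10^5) / [(1×1.60×10^-19)(0.234)] = 0.0777 m.

r ≈ 77.7 mm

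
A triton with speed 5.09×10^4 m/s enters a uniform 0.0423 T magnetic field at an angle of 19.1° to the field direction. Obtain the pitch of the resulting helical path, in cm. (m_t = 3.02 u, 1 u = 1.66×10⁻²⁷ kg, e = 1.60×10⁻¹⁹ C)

pitch ≈ 22.4 cm

The velocity component along B is v∥ = v cos19.1° = 4.81×10^4 m/s.
The cyclotron period T = 2πm/(qB) = 4.65×10^-6 s is set by m, q, B alone.
Pitch = v∥·T = (4.81×10^4)(4.65×10^-6) = 0.224 m.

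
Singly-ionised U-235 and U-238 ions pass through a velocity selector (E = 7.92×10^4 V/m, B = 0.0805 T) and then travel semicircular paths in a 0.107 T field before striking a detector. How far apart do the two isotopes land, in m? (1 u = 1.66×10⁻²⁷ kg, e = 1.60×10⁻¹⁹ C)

Δd ≈ 0.572 m

Both emerge at v = E/B₁ = 9.84×10^5 m/s.
r = mv/(qB₂), so r₁ = 22.418 m and r₂ = 22.704 m, giving Δr = 0.286 m.
After a semicircle each ion lands a diameter 2r from the entry slit, so the separation is 2Δr = 0.572 m.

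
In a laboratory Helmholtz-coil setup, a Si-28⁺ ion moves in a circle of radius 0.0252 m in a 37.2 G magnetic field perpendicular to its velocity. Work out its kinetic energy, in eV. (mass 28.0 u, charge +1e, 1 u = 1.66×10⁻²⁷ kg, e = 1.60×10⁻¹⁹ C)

K ≈ 0.0151 eV

v = qBr/m = (1×1.60×10^-19)(3.72×10^-3)(0.0252) / (4.65×10^-26) = 323 m/s.
K = ½mv² = 0.5·(4.65×10^-26)·(323)² = 2.42×10^-21 J = 0.0151 eV.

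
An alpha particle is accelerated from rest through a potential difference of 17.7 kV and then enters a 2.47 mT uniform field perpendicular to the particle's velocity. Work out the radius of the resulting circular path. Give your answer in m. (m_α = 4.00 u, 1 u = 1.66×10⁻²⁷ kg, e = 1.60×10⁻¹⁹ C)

r ≈ 11.0 m

The kinetic energy gained is K = qV = (2×1.60×10^-19)(1.77×10^4) = 5.66×10^-15 J.
v = √(2K/m) = 1.31×10^6 m/s.
r = mv/(qB) = (6.64×10^-27)(1.31×10^6) / [(2×1.60×10^-19)(2.47×10^-3)] = 11.0 m.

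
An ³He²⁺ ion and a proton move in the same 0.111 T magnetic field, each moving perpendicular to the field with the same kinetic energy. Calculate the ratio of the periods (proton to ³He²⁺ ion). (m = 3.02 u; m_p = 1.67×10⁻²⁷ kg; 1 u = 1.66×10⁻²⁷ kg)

T = 2πm/(qB) is independent of speed, so T₂/T₁ = (m₂/q₂)/(m₁/q₁).
T_{proton}/T_{³He²⁺ ion} = (1.67×10^-27/1e) / (5.01×10^-27/2e) = 0.666.

ratio ≈ 0.666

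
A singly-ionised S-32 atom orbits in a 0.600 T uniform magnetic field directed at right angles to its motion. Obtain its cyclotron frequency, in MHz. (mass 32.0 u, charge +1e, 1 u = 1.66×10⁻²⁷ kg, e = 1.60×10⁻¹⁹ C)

f = qB/(2πm) = (1×1.60×10^-19)(0.600) / [2π(5.31×10^-26)] = 2.88×10^5 Hz.

f ≈ 0.288 MHz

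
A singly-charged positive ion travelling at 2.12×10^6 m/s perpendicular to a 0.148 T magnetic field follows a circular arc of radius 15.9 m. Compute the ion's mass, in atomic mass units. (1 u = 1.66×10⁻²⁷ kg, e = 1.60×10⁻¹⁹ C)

qvB = mv²/r ⇒ m = qBr/v.
m = (1×1.60×10^-19)(0.148)(15.9) / (2.12×10^6) = 1.78×10^-25 kg = 107 u.

m ≈ 107 u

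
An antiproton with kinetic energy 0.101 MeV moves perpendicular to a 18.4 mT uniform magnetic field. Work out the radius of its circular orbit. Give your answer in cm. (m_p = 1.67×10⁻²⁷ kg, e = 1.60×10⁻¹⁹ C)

r ≈ 250 cm

Convert the energy: K = 0.101 MeV = 1.62×10^-14 J.
v = √(2K/m) = √(2·1.62×10^-14/1.67×10^-27) = 4.40×10^6 m/s.
r = mv/(qB) = (1.67×10^-27)(4.40×10^6) / [(1×1.60×10^-19)(0.0184)] = 2.50 m.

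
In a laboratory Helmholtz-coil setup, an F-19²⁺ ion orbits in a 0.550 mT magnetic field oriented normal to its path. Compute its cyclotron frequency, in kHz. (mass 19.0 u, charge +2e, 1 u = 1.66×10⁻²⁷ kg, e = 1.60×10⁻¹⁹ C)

f ≈ 0.888 kHz

f = qB/(2πm) = (2×1.60×10^-19)(5.50×10^-4) / [2π(3.15×10^-26)] = 888 Hz.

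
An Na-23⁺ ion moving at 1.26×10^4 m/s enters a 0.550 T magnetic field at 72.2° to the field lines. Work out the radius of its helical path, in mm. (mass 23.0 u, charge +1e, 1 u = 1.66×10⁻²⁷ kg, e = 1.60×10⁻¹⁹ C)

r ≈ 5.20 mm

Only the perpendicular component v⊥ = v sin72.2° = 1.20×10^4 m/s is bent by the field.
r = m v⊥ /(qB) = (3.82×10^-26)(1.20×10^4) / [(1×1.60×10^-19)(0.550)] = 5.20×10^-3 m.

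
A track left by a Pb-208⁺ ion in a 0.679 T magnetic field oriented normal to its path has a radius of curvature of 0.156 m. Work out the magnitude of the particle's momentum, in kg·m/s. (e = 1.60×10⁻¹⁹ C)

Since qvB = mv²/r, the momentum p = mv = qBr.
p = (1×1.60×10^-19)(0.679)(0.156) = 1.69×10^-20 kg·m/s.

p ≈ 1.69×10^-20 kg·m/s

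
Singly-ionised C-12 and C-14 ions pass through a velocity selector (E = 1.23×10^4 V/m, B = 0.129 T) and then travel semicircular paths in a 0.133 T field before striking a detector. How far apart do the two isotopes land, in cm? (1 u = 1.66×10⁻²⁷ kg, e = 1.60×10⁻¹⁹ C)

Both emerge at v = E/B₁ = 9.53×10^4 m/s.
r = mv/(qB₂), so r₁ = 0.08926 m and r₂ = 0.1041 m, giving Δr = 0.0149 m.
After a semicircle each ion lands a diameter 2r from the entry slit, so the separation is 2Δr = 0.0298 m.

Δd ≈ 2.98 cm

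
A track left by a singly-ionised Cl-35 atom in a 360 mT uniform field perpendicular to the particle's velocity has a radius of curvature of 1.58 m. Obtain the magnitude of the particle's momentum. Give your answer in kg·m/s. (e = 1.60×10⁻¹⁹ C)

p ≈ 9.10×10^-20 kg·m/s

Since qvB = mv²/r, the momentum p = mv = qBr.
p = (1×1.60×10^-19)(0.360)(1.58) = 9.10×10^-20 kg·m/s.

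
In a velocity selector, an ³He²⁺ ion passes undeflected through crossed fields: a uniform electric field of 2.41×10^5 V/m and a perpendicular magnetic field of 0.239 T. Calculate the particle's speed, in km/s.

For zero net force, qE = qvB, so v = E/B.
v = (2.41×10^5) / (0.239) = 1.01×10^6 m/s.

v ≈ 1010 km/s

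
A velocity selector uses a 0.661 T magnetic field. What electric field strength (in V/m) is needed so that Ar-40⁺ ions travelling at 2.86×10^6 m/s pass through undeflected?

E ≈ 1.89×10^6 V/m

qE = qvB ⇒ E = vB = (2.86×10^6)(0.661) = 1.89×10^6 V/m.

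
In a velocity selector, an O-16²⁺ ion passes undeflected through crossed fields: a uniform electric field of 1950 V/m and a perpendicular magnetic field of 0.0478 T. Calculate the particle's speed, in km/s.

For zero net force, qE = qvB, so v = E/B.
v = (1950) / (0.0478) = 4.08×10^4 m/s.

v ≈ 40.8 km/s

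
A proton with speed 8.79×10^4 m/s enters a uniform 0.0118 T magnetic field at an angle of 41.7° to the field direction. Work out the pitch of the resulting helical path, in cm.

pitch ≈ 36.5 cm

The velocity component along B is v∥ = v cos41.7° = 6.56×10^4 m/s.
The cyclotron period T = 2πm/(qB) = 5.56×10^-6 s is set by m, q, B alone.
Pitch = v∥·T = (6.56×10^4)(5.56×10^-6) = 0.365 m.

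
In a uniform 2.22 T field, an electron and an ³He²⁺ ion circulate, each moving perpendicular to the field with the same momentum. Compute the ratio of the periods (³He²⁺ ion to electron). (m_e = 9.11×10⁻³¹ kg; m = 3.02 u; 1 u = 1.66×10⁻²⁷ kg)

ratio ≈ 2750

T = 2πm/(qB) is independent of speed, so T₂/T₁ = (m₂/q₂)/(m₁/q₁).
T_{³He²⁺ ion}/T_{electron} = (5.01×10^-27/2e) / (9.11×10^-31/1e) = 2750.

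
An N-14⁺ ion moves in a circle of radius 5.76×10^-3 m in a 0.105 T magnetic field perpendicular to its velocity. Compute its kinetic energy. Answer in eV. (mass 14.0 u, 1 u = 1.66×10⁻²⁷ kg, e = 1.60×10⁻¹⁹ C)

K ≈ 1.26 eV

v = qBr/m = (1×1.60×10^-19)(0.105)(5.76×10^-3) / (2.32×10^-26) = 4160 m/s.
K = ½mv² = 0.5·(2.32×10^-26)·(4160)² = 2.01×10^-19 J = 1.26 eV.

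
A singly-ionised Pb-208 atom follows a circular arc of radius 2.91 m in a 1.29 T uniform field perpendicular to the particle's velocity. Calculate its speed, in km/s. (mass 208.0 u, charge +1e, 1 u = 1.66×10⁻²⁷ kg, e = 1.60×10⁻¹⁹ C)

v ≈ 1740 km/s

From qvB = mv²/r, v = qBr/m.
v = (1×1.60×10^-19)(1.29)(2.91) / (3.45×10^-25) = 1.74×10^6 m/s.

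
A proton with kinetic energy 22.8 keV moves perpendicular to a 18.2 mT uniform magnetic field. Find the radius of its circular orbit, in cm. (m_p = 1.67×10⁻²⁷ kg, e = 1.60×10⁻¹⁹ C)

Convert the energy: K = 22.8 keV = 3.65×10^-15 J.
v = √(2K/m) = √(2·3.65×10^-15/1.67×10^-27) = 2.09×10^6 m/s.
r = mv/(qB) = (1.67×10^-27)(2.09×10^6) / [(1×1.60×10^-19)(0.0182)] = 1.20 m.

r ≈ 120 cm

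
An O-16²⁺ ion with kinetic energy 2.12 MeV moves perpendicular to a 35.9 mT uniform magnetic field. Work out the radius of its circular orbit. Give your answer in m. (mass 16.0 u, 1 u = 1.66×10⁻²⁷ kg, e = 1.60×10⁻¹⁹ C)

Convert the energy: K = 2.12 MeV = 3.39×10^-13 J.
v = √(2K/m) = √(2·3.39×10^-13/2.66×10^-26) = 5.05×10^6 m/s.
r = mv/(qB) = (2.66×10^-26)(5.05×10^6) / [(2×1.60×10^-19)(0.0359)] = 11.7 m.

r ≈ 11.7 m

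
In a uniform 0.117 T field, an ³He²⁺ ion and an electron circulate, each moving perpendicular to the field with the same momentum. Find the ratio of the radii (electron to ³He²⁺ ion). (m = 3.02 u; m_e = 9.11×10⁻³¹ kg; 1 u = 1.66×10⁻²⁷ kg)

r = p/(qB) ⇒ at equal p, r ∝ 1/q.
r_{electron}/r_{³He²⁺ ion} = 2.00.

ratio ≈ 2.00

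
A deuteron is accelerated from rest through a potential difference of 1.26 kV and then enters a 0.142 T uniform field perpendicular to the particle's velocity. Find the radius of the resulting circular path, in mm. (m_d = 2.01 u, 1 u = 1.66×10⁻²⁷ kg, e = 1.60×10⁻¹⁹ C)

The kinetic energy gained is K = qV = (1×1.60×10^-19)(1260) = 2.02×10^-16 J.
v = √(2K/m) = 3.48×10^5 m/s.
r = mv/(qB) = (3.34×10^-27)(3.48×10^5) / [(1×1.60×10^-19)(0.142)] = 0.0511 m.

r ≈ 51.1 mm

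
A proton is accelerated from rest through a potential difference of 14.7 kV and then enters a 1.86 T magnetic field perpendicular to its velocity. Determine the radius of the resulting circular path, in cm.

r ≈ 0.942 cm

The kinetic energy gained is K = qV = (1×1.60×10^-19)(1.47×10^4) = 2.35×10^-15 J.
v = √(2K/m) = 1.68×10^6 m/s.
r = mv/(qB) = (1.67×10^-27)(1.68×10^6) / [(1×1.60×10^-19)(1.86)] = 9.42×10^-3 m.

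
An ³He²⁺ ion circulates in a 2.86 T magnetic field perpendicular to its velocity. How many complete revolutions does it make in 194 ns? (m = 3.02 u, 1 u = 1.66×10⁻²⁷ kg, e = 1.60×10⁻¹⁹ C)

T = 2πm/(qB) = 2π(5.0132×10^-27) / [(2×1.60×10^-19)(2.86)] = 3.4417×10^-8 s.
N = t/T = 1.94×10^-7 / 3.4417×10^-8 ≈ 5.64, so 5 complete revolutions.

N = 5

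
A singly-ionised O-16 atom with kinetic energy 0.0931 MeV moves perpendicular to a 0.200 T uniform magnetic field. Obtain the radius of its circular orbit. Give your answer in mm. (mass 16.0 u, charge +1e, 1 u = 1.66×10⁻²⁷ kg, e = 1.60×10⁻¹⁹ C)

Convert the energy: K = 0.0931 MeV = 1.49×10^-14 J.
v = √(2K/m) = √(2·1.49×10^-14/2.66×10^-26) = 1.06×10^6 m/s.
r = mv/(qB) = (2.66×10^-26)(1.06×10^6) / [(1×1.60×10^-19)(0.200)] = 0.879 m.

r ≈ 879 mm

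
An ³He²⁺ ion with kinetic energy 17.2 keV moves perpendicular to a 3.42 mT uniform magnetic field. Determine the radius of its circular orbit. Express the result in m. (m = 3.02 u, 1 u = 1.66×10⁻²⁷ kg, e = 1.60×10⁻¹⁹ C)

Convert the energy: K = 17.2 keV = 2.75×10^-15 J.
v = √(2K/m) = √(2·2.75×10^-15/5.01×10^-27) = 1.05×10^6 m/s.
r = mv/(qB) = (5.01×10^-27)(1.05×10^6) / [(2×1.60×10^-19)(3.42×10^-3)] = 4.80 m.

r ≈ 4.80 m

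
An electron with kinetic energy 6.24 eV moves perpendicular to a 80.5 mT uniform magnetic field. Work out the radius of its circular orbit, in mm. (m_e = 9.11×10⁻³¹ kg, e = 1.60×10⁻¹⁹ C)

Convert the energy: K = 6.24 eV = 9.98×10^-19 J.
v = √(2K/m) = √(2·9.98×10^-19/9.11×10^-31) = 1.48×10^6 m/s.
r = mv/(qB) = (9.11×10^-31)(1.48×10^6) / [(1×1.60×10^-19)(0.0805)] = 1.05×10^-4 m.

r ≈ 0.105 mm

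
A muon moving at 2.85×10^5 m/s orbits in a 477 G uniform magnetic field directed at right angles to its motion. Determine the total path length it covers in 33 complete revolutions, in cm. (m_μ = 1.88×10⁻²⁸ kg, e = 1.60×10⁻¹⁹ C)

r = mv/(qB) = 7.02×10^-3 m, so one revolution covers 2πr = 0.0441 m.
In 33 revolutions: L = 33·2πr = 1.46 m.

L ≈ 146 cm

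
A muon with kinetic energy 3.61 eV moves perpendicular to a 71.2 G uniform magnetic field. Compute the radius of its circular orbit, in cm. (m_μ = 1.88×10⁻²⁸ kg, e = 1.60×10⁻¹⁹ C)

r ≈ 1.29 cm

Convert the energy: K = 3.61 eV = 5.78×10^-19 J.
v = √(2K/m) = √(2·5.78×10^-19/1.88×10^-28) = 7.84×10^4 m/s.
r = mv/(qB) = (1.88×10^-28)(7.84×10^4) / [(1×1.60×10^-19)(7.12×10^-3)] = 0.0129 m.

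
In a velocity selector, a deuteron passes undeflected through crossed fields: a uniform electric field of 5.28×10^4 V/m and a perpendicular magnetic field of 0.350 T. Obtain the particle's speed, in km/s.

For zero net force, qE = qvB, so v = E/B.
v = (5.28×10^4) / (0.350) = 1.51×10^5 m/s.

v ≈ 151 km/s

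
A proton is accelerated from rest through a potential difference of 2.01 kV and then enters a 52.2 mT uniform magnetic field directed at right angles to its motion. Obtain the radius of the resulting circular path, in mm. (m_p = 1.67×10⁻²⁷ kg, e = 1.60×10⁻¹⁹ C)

r ≈ 124 mm

The kinetic energy gained is K = qV = (1×1.60×10^-19)(2010) = 3.22×10^-16 J.
v = √(2K/m) = 6.21×10^5 m/s.
r = mv/(qB) = (1.67×10^-27)(6.21×10^5) / [(1×1.60×10^-19)(0.0522)] = 0.124 m.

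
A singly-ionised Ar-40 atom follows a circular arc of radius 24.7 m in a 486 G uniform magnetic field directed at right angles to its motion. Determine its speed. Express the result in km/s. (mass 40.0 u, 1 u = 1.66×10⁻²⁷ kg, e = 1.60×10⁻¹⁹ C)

From qvB = mv²/r, v = qBr/m.
v = (1×1.60×10^-19)(0.0486)(24.7) / (6.64×10^-26) = 2.89×10^6 m/s.

v ≈ 2890 km/s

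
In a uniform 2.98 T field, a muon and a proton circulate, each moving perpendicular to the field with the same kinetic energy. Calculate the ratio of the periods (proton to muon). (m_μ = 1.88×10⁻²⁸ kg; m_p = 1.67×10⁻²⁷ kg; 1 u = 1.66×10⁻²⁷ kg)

ratio ≈ 8.88

T = 2πm/(qB) is independent of speed, so T₂/T₁ = (m₂/q₂)/(m₁/q₁).
T_{proton}/T_{muon} = (1.67×10^-27/1e) / (1.88×10^-28/1e) = 8.88.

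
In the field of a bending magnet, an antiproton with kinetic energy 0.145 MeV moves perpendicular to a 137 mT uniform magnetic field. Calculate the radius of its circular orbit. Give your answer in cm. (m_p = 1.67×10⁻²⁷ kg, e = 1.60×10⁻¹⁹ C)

r ≈ 40.2 cm

Convert the energy: K = 0.145 MeV = 2.32×10^-14 J.
v = √(2K/m) = √(2·2.32×10^-14/1.67×10^-27) = 5.27×10^6 m/s.
r = mv/(qB) = (1.67×10^-27)(5.27×10^6) / [(1×1.60×10^-19)(0.137)] = 0.402 m.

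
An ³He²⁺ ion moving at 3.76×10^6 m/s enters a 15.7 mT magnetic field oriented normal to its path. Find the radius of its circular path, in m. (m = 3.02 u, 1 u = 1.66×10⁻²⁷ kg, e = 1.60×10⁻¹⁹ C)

r ≈ 3.75 m

The magnetic force provides the centripetal force: qvB = mv²/r, so r = mv/(qB).
r = (5.01×10^-27 kg)(3.76×10^6 m/s) / [(2×1.60×10^-19 C)(0.0157 T)] = 3.75 m.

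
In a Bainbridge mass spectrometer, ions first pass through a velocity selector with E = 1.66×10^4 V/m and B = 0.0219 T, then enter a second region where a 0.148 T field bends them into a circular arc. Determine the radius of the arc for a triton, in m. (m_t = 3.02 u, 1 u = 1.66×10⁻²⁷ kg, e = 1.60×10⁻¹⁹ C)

The selector passes v = E/B = 1.66×10^4/0.0219 = 7.58×10^5 m/s.
In the deflection region, r = mv/(qB₂) = (5.01×10^-27)(7.58×10^5) / [(1×1.60×10^-19)(0.148)] = 0.160 m.

r ≈ 0.160 m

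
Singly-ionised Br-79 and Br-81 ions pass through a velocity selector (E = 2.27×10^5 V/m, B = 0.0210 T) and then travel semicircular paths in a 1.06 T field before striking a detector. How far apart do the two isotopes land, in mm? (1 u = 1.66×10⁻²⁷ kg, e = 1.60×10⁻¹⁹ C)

Both emerge at v = E/B₁ = 1.08×10^7 m/s.
r = mv/(qB₂), so r₁ = 8.358 m and r₂ = 8.570 m, giving Δr = 0.212 m.
After a semicircle each ion lands a diameter 2r from the entry slit, so the separation is 2Δr = 0.423 m.

Δd ≈ 423 mm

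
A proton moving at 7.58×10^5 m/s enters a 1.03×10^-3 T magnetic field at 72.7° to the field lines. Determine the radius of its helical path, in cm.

Only the perpendicular component v⊥ = v sin72.7° = 7.24×10^5 m/s is bent by the field.
r = m v⊥ /(qB) = (1.67×10^-27)(7.24×10^5) / [(1×1.60×10^-19)(1.03×10^-3)] = 7.33 m.

r ≈ 733 cm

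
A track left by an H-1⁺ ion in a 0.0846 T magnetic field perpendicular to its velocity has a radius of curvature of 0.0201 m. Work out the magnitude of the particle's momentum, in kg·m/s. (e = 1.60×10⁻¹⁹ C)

p ≈ 2.72×10^-22 kg·m/s

Since qvB = mv²/r, the momentum p = mv = qBr.
p = (1×1.60×10^-19)(0.0846)(0.0201) = 2.72×10^-22 kg·m/s.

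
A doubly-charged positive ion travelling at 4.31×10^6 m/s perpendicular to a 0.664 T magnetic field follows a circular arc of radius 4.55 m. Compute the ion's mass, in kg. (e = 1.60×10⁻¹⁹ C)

qvB = mv²/r ⇒ m = qBr/v.
m = (2×1.60×10^-19)(0.664)(4.55) / (4.31×10^6) = 2.24×10^-25 kg.

m ≈ 2.24×10^-25 kg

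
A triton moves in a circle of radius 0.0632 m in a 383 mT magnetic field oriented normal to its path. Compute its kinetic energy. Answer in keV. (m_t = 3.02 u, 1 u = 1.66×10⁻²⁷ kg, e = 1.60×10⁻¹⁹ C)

K ≈ 9.35 keV

v = qBr/m = (1×1.60×10^-19)(0.383)(0.0632) / (5.01×10^-27) = 7.73×10^5 m/s.
K = ½mv² = 0.5·(5.01×10^-27)·(7.73×10^5)² = 1.50×10^-15 J = 9.35 keV.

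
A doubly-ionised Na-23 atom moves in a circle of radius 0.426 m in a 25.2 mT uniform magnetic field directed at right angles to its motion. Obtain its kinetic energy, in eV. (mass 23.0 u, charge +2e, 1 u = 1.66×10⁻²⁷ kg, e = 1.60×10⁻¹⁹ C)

K ≈ 966 eV

v = qBr/m = (2×1.60×10^-19)(0.0252)(0.426) / (3.82×10^-26) = 9.00×10^4 m/s.
K = ½mv² = 0.5·(3.82×10^-26)·(9.00×10^4)² = 1.55×10^-16 J = 966 eV.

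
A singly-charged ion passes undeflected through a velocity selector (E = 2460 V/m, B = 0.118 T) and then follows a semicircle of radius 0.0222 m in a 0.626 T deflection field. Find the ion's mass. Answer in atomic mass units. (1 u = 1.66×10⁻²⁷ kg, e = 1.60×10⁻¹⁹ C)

v = E/B₁ = 2.08×10^4 m/s.
From r = mv/(qB₂), m = qB₂r/v = (1×1.60×10^-19)(0.626)(0.0222) / (2.08×10^4) = 1.07×10^-25 kg.
In atomic mass units: m = 1.07×10^-25 / 1.66×10^-27 = 64.3 u.

m ≈ 64.3 u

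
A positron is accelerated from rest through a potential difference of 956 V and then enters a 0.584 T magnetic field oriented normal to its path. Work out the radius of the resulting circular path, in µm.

r ≈ 179 µm

The kinetic energy gained is K = qV = (1×1.60×10^-19)(956) = 1.53×10^-16 J.
v = √(2K/m) = 1.83×10^7 m/s.
r = mv/(qB) = (9.11×10^-31)(1.83×10^7) / [(1×1.60×10^-19)(0.584)] = 1.79×10^-4 m.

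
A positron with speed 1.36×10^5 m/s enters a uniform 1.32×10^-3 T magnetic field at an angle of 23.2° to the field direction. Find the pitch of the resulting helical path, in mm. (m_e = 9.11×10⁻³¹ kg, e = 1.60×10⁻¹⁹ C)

pitch ≈ 3.39 mm

The velocity component along B is v∥ = v cos23.2° = 1.25×10^5 m/s.
The cyclotron period T = 2πm/(qB) = 2.71×10^-8 s is set by m, q, B alone.
Pitch = v∥·T = (1.25×10^5)(2.71×10^-8) = 3.39×10^-3 m.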